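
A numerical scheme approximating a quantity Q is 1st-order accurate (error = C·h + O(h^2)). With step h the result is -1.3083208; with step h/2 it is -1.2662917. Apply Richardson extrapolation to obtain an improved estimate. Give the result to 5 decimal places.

The leading error scales as h; refining by a factor of 2 reduces it by 2^1 = 2.
Extrapolated value = (2·A(h/2) − A(h)) / (2 − 1)
= (2·(-1.2662917) − (-1.3083208)) / 1
= -1.2242626 / 1 = -1.2242626

-1.22426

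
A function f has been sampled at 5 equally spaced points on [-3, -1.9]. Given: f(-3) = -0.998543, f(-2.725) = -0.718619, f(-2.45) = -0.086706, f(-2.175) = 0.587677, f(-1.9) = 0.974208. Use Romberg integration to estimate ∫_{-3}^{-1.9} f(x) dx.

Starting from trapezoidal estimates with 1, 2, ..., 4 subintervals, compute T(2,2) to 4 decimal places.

T(0,0) (trapezoid, 1 panel, h=1.1000): -0.013384
T(1,0) (trapezoid, 2 panels, h=0.5500): -0.054380
T(2,0) (trapezoid, 4 panels, h=0.2750): -0.063199
T(1,1) = -0.054380 + (-0.054380 − (-0.013384))/3 = -0.068045
T(2,1) = -0.063199 + (-0.063199 − (-0.054380))/3 = -0.066139
T(2,2) = -0.066139 + (-0.066139 − (-0.068045))/15 = -0.066012

-0.0660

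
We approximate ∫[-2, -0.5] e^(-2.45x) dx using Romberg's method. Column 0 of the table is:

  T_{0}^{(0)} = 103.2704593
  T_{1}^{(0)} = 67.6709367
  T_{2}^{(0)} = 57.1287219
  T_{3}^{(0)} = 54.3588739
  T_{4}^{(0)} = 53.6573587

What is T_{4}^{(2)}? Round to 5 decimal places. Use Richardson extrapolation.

T_{3}^{(1)} = 54.3588739 + (54.3588739 − 57.1287219)/3 = 53.4355912
T_{4}^{(1)} = (4·53.6573587 − 54.3588739) / 3 = 53.4235203
T_{4}^{(2)} = (16·53.4235203 − 53.4355912) / 15 = 53.4227156

53.42272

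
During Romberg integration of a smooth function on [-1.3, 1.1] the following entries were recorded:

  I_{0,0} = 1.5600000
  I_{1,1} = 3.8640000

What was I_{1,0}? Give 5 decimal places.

3.28800

From I_{1,1} = (4·I_{1,0} − I_{0,0})/3, solve for I_{1,0}:
4·I_{1,0} = 3·3.8640000 + 1.5600000 = 13.1520000
I_{1,0} = 3.2880000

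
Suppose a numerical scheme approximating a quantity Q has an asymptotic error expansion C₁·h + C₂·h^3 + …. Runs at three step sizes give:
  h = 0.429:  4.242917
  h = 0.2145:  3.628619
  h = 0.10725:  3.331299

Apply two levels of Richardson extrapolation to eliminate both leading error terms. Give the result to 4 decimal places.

3.0368

First eliminate the h term (factor 2^1 = 2):
  B₁ = (2·3.628619 − 4.242917)/1 = 3.014321
  B₂ = (2·3.331299 − 3.628619)/1 = 3.033979
Then eliminate the h^3 term (factor 2^3 = 8):
  (8·3.033979 − 3.014321)/7 = 3.036787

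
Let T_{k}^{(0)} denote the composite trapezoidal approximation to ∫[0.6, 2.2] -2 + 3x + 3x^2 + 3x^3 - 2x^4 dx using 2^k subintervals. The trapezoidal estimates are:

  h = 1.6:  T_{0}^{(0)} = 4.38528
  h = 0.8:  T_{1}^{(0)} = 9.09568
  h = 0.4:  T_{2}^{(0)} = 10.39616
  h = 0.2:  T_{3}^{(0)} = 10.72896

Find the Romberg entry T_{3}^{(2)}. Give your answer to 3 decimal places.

10.841

T_{2}^{(1)} = 10.39616 + (10.39616 − 9.09568)/3 = 10.82965
T_{3}^{(1)} = 10.72896 + (10.72896 − 10.39616)/3 = 10.83989
T_{3}^{(2)} = (16·10.83989 − 10.82965) / 15 = 10.84057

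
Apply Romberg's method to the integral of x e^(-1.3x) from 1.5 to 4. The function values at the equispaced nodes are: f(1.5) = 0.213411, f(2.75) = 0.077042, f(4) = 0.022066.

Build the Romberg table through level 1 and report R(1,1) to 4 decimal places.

0.2265

R(0,0) (trapezoid, 1 panel, h=2.5000): 0.294346
R(1,0) (trapezoid, 2 panels, h=1.2500): 0.243476
R(1,1) = 0.243476 + (0.243476 − 0.294346)/3 = 0.226519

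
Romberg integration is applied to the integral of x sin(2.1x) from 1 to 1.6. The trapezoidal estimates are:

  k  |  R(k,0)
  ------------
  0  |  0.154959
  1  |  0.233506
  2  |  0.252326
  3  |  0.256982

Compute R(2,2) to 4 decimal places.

0.2585

Richardson extrapolation on the trapezoidal column (denominator 4−1=3):
R(1,1) = 0.233506 + (0.233506 − 0.154959)/3 = 0.259688
R(2,1) = (4·0.252326 − 0.233506) / 3 = 0.258599
R(2,2) = 0.258599 + (0.258599 − 0.259688)/15 = 0.258526
(Column j=1 coincides with Simpson's rule on the same nodes.)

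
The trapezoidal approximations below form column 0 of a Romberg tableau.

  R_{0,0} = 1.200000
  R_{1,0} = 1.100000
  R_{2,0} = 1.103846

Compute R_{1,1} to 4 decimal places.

1.0667

Richardson extrapolation on the trapezoidal column (denominator 4−1=3):
R_{1,1} = (4·1.100000 − 1.200000) / 3 = 1.066667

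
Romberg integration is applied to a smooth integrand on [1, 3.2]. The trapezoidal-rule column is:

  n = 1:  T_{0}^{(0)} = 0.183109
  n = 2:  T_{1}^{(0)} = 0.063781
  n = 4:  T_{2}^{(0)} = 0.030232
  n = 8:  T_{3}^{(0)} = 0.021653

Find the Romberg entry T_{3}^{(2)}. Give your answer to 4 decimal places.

0.0188

T_{2}^{(1)} = (4·0.030232 − 0.063781) / 3 = 0.019049
T_{3}^{(1)} = (4·0.021653 − 0.030232) / 3 = 0.018793
T_{3}^{(2)} = (16·0.018793 − 0.019049) / 15 = 0.018776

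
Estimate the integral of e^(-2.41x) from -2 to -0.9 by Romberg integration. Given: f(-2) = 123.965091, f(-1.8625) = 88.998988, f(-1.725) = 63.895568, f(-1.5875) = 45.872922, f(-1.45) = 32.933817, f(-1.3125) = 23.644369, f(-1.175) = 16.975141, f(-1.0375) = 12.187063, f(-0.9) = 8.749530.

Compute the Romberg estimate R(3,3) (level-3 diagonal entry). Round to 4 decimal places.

47.8073

R(0,0) (trapezoid, 1 panel, h=1.1000): 72.993042
R(1,0) (trapezoid, 2 panels, h=0.5500): 54.610120
R(2,0) (trapezoid, 4 panels, h=0.2750): 49.544505
R(3,0) (trapezoid, 8 panels, h=0.1375): 48.243962
R(1,1) = 54.610120 + (54.610120 − 72.993042)/3 = 48.482479
R(2,1) = 49.544505 + (49.544505 − 54.610120)/3 = 47.855967
R(3,1) = 48.243962 + (48.243962 − 49.544505)/3 = 47.810448
R(2,2) = 47.855967 + (47.855967 − 48.482479)/15 = 47.814200
R(3,2) = 47.810448 + (47.810448 − 47.855967)/15 = 47.807413
R(3,3) = 47.807413 + (47.807413 − 47.814200)/63 = 47.807305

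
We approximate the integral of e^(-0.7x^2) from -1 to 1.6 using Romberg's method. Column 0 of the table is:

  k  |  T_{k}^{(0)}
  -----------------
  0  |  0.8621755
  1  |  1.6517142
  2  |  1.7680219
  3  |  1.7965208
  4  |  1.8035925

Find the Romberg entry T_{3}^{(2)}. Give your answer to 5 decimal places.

T_{2}^{(1)} = 1.7680219 + (1.7680219 − 1.6517142)/3 = 1.8067911
T_{3}^{(1)} = 1.7965208 + (1.7965208 − 1.7680219)/3 = 1.8060204
T_{3}^{(2)} = (16·1.8060204 − 1.8067911) / 15 = 1.8059690

1.80597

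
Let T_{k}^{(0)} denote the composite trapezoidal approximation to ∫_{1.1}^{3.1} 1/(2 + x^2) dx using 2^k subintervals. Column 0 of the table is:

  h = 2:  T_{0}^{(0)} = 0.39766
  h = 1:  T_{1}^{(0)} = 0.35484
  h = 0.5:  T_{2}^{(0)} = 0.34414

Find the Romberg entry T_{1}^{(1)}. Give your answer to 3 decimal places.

Richardson extrapolation on the trapezoidal column (denominator 4−1=3):
T_{1}^{(1)} = 0.35484 + (0.35484 − 0.39766)/3 = 0.34057

0.341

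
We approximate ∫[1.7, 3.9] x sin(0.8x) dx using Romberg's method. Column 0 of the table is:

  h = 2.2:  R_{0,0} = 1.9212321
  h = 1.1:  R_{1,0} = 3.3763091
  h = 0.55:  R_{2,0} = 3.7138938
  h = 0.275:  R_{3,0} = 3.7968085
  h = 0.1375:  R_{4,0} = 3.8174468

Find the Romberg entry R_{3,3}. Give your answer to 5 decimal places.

3.82432

R_{1,1} = 3.3763091 + (3.3763091 − 1.9212321)/3 = 3.8613348
R_{2,1} = 3.7138938 + (3.7138938 − 3.3763091)/3 = 3.8264220
R_{3,1} = (4·3.7968085 − 3.7138938) / 3 = 3.8244467
R_{2,2} = 3.8264220 + (3.8264220 − 3.8613348)/15 = 3.8240945
R_{3,2} = (16·3.8244467 − 3.8264220) / 15 = 3.8243150
R_{3,3} = (64·3.8243150 − 3.8240945) / 63 = 3.8243185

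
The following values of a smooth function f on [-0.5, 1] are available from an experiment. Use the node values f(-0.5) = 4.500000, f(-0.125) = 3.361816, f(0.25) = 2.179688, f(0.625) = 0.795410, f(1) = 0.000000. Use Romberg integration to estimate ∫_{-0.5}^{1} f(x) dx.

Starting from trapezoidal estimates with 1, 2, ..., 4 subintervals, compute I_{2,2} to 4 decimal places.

I_{0,0} (trapezoid, 1 panel, h=1.5000): 3.375000
I_{1,0} (trapezoid, 2 panels, h=0.7500): 3.322266
I_{2,0} (trapezoid, 4 panels, h=0.3750): 3.220093
I_{1,1} = 3.322266 + (3.322266 − 3.375000)/3 = 3.304688
I_{2,1} = 3.220093 + (3.220093 − 3.322266)/3 = 3.186035
I_{2,2} = 3.186035 + (3.186035 − 3.304688)/15 = 3.178125

3.1781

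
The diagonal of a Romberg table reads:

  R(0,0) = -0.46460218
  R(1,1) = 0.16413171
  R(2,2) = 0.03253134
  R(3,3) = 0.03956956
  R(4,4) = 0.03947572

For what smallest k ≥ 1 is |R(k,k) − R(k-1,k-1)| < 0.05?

|R(1,1) − R(0,0)| = 0.62873389 ≥ 0.05
|R(2,2) − R(1,1)| = 0.13160037 ≥ 0.05
|R(3,3) − R(2,2)| = 0.00703822 < 0.05

k = 3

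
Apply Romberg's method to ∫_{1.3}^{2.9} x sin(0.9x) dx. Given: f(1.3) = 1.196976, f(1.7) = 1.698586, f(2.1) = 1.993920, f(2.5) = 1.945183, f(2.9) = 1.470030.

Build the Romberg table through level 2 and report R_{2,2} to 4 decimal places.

2.8302

R_{0,0} (trapezoid, 1 panel, h=1.6000): 2.133605
R_{1,0} (trapezoid, 2 panels, h=0.8000): 2.661938
R_{2,0} (trapezoid, 4 panels, h=0.4000): 2.788477
R_{1,1} = 2.661938 + (2.661938 − 2.133605)/3 = 2.838049
R_{2,1} = 2.788477 + (2.788477 − 2.661938)/3 = 2.830657
R_{2,2} = 2.830657 + (2.830657 − 2.838049)/15 = 2.830164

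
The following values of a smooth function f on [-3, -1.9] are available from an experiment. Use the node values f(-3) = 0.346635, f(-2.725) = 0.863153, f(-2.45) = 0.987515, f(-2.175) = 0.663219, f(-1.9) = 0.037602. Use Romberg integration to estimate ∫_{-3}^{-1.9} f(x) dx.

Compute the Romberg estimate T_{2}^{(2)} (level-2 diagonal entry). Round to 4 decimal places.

0.7747

T_{0}^{(0)} (trapezoid, 1 panel, h=1.1000): 0.211330
T_{1}^{(0)} (trapezoid, 2 panels, h=0.5500): 0.648798
T_{2}^{(0)} (trapezoid, 4 panels, h=0.2750): 0.744152
T_{1}^{(1)} = 0.648798 + (0.648798 − 0.211330)/3 = 0.794621
T_{2}^{(1)} = 0.744152 + (0.744152 − 0.648798)/3 = 0.775937
T_{2}^{(2)} = 0.775937 + (0.775937 − 0.794621)/15 = 0.774691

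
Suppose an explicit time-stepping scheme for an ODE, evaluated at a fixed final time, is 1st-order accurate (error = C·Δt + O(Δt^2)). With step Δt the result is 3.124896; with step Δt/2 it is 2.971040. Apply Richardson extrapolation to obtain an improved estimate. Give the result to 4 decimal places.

2.8172

Extrapolated value = (2·A(Δt/2) − A(Δt)) / (2 − 1)
= (2·2.971040 − 3.124896) / 1
= 2.817184 / 1 = 2.817184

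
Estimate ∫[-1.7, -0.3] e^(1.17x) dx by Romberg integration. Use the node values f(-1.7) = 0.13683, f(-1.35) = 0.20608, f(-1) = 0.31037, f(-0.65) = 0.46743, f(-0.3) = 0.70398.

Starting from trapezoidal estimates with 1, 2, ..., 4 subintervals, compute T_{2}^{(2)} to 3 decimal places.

T_{0}^{(0)} (trapezoid, 1 panel, h=1.4000): 0.58857
T_{1}^{(0)} (trapezoid, 2 panels, h=0.7000): 0.51154
T_{2}^{(0)} (trapezoid, 4 panels, h=0.3500): 0.49150
T_{1}^{(1)} = 0.51154 + (0.51154 − 0.58857)/3 = 0.48586
T_{2}^{(1)} = 0.49150 + (0.49150 − 0.51154)/3 = 0.48482
T_{2}^{(2)} = 0.48482 + (0.48482 − 0.48586)/15 = 0.48475

0.485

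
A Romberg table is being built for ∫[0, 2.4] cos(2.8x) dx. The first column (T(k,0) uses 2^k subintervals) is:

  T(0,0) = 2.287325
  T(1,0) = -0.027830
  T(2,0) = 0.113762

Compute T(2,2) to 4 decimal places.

0.2250

Richardson extrapolation on the trapezoidal column (denominator 4−1=3):
T(1,1) = (4·(-0.027830) − 2.287325) / 3 = -0.799548
T(2,1) = (4·0.113762 − (-0.027830)) / 3 = 0.160959
T(2,2) = 0.160959 + (0.160959 − (-0.799548))/15 = 0.224993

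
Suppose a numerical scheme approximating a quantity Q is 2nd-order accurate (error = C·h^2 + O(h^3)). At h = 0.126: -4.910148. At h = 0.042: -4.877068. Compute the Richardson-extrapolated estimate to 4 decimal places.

-4.8729

Extrapolated value = (9·A(h/3) − A(h)) / (9 − 1)
= (9·(-4.877068) − (-4.910148)) / 8
= -38.983464 / 8 = -4.872933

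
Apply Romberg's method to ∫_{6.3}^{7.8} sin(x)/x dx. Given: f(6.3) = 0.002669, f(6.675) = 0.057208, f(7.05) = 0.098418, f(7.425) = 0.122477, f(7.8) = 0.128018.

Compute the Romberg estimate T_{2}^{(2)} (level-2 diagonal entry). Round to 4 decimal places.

T_{0}^{(0)} (trapezoid, 1 panel, h=1.5000): 0.098015
T_{1}^{(0)} (trapezoid, 2 panels, h=0.7500): 0.122821
T_{2}^{(0)} (trapezoid, 4 panels, h=0.3750): 0.128792
T_{1}^{(1)} = 0.122821 + (0.122821 − 0.098015)/3 = 0.131090
T_{2}^{(1)} = 0.128792 + (0.128792 − 0.122821)/3 = 0.130782
T_{2}^{(2)} = 0.130782 + (0.130782 − 0.131090)/15 = 0.130761

0.1308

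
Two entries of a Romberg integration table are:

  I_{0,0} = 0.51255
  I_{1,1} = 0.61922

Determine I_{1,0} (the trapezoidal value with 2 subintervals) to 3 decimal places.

From I_{1,1} = (4·I_{1,0} − I_{0,0})/3, solve for I_{1,0}:
4·I_{1,0} = 3·0.61922 + 0.51255 = 2.37021
I_{1,0} = 0.59255

0.593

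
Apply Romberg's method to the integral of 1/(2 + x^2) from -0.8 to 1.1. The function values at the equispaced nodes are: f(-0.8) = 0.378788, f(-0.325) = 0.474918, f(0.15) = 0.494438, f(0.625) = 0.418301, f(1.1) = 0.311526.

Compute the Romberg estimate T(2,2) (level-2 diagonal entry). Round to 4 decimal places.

T(0,0) (trapezoid, 1 panel, h=1.9000): 0.655798
T(1,0) (trapezoid, 2 panels, h=0.9500): 0.797615
T(2,0) (trapezoid, 4 panels, h=0.4750): 0.823087
T(1,1) = 0.797615 + (0.797615 − 0.655798)/3 = 0.844887
T(2,1) = 0.823087 + (0.823087 − 0.797615)/3 = 0.831578
T(2,2) = 0.831578 + (0.831578 − 0.844887)/15 = 0.830691

0.8307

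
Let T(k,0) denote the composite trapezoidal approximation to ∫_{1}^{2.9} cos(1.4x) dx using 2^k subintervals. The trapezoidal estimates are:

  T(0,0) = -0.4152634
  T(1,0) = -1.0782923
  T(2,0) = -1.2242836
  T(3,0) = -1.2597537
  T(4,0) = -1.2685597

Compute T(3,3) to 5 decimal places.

-1.27149

Richardson extrapolation on the trapezoidal column (denominator 4−1=3):
T(1,1) = -1.0782923 + (-1.0782923 − (-0.4152634))/3 = -1.2993019
T(2,1) = -1.2242836 + (-1.2242836 − (-1.0782923))/3 = -1.2729474
T(3,1) = -1.2597537 + (-1.2597537 − (-1.2242836))/3 = -1.2715771
T(2,2) = -1.2729474 + (-1.2729474 − (-1.2993019))/15 = -1.2711904
T(3,2) = -1.2715771 + (-1.2715771 − (-1.2729474))/15 = -1.2714857
T(3,3) = (64·(-1.2714857) − (-1.2711904)) / 63 = -1.2714904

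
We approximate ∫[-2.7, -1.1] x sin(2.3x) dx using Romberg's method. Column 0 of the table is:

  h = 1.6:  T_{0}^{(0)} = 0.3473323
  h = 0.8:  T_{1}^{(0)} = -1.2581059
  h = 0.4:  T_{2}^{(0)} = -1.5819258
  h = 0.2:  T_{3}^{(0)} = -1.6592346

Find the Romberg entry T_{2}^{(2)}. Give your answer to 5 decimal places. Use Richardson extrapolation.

-1.68297

T_{1}^{(1)} = (4·(-1.2581059) − 0.3473323) / 3 = -1.7932520
T_{2}^{(1)} = -1.5819258 + (-1.5819258 − (-1.2581059))/3 = -1.6898658
T_{2}^{(2)} = (16·(-1.6898658) − (-1.7932520)) / 15 = -1.6829734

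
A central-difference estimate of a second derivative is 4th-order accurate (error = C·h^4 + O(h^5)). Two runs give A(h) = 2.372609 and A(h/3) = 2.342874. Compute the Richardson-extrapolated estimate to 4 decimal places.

The leading error scales as h^4; refining by a factor of 3 reduces it by 3^4 = 81.
Extrapolated value = (81·A(h/3) − A(h)) / (81 − 1)
= (81·2.342874 − 2.372609) / 80
= 187.400185 / 80 = 2.342502

2.3425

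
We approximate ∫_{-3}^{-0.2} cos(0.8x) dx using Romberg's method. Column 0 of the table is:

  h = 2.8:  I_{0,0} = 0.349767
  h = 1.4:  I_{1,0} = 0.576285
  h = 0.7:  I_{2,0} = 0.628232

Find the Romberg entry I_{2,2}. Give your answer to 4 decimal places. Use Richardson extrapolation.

Richardson extrapolation on the trapezoidal column (denominator 4−1=3):
I_{1,1} = (4·0.576285 − 0.349767) / 3 = 0.651791
I_{2,1} = (4·0.628232 − 0.576285) / 3 = 0.645548
I_{2,2} = (16·0.645548 − 0.651791) / 15 = 0.645132

0.6451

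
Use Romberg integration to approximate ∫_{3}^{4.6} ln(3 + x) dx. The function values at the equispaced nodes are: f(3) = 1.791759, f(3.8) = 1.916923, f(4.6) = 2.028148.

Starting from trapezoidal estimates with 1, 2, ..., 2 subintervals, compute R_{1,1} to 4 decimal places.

3.0634

R_{0,0} (trapezoid, 1 panel, h=1.6000): 3.055926
R_{1,0} (trapezoid, 2 panels, h=0.8000): 3.061501
R_{1,1} = 3.061501 + (3.061501 − 3.055926)/3 = 3.063359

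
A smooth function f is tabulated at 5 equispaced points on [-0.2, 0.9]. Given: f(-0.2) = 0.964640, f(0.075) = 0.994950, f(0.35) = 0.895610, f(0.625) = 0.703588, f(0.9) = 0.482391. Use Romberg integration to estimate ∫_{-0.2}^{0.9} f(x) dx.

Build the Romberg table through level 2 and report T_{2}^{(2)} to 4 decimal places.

0.9195

T_{0}^{(0)} (trapezoid, 1 panel, h=1.1000): 0.795867
T_{1}^{(0)} (trapezoid, 2 panels, h=0.5500): 0.890519
T_{2}^{(0)} (trapezoid, 4 panels, h=0.2750): 0.912357
T_{1}^{(1)} = 0.890519 + (0.890519 − 0.795867)/3 = 0.922070
T_{2}^{(1)} = 0.912357 + (0.912357 − 0.890519)/3 = 0.919636
T_{2}^{(2)} = 0.919636 + (0.919636 − 0.922070)/15 = 0.919474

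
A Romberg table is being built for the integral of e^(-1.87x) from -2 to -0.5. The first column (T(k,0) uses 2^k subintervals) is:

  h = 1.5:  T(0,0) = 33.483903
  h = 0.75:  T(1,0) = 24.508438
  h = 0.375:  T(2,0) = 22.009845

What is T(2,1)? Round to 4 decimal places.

21.1770

Richardson extrapolation on the trapezoidal column (denominator 4−1=3):
T(2,1) = (4·22.009845 − 24.508438) / 3 = 21.176981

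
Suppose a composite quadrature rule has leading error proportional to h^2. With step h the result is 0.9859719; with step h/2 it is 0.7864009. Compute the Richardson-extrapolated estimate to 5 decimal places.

Extrapolated value = (4·A(h/2) − A(h)) / (4 − 1)
= (4·0.7864009 − 0.9859719) / 3
= 2.1596317 / 3 = 0.7198772

0.71988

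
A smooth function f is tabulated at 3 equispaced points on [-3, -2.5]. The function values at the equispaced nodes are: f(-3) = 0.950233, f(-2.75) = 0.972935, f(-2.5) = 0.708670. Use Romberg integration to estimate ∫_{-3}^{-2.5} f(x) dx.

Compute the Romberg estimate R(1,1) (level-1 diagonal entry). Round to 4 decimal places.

0.4626

R(0,0) (trapezoid, 1 panel, h=0.5000): 0.414726
R(1,0) (trapezoid, 2 panels, h=0.2500): 0.450597
R(1,1) = 0.450597 + (0.450597 − 0.414726)/3 = 0.462554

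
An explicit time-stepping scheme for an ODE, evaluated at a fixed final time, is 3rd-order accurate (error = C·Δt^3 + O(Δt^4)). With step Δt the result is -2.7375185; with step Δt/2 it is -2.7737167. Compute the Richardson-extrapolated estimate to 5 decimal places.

The leading error scales as Δt^3; refining by a factor of 2 reduces it by 2^3 = 8.
Extrapolated value = (8·A(Δt/2) − A(Δt)) / (8 − 1)
= (8·(-2.7737167) − (-2.7375185)) / 7
= -19.4522151 / 7 = -2.7788879

-2.77889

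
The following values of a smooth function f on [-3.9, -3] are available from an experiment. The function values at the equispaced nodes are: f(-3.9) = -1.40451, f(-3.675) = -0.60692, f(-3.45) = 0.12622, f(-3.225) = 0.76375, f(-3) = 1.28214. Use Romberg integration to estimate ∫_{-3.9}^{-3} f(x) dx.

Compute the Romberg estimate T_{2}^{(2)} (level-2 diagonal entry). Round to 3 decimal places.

0.057

T_{0}^{(0)} (trapezoid, 1 panel, h=0.9000): -0.05507
T_{1}^{(0)} (trapezoid, 2 panels, h=0.4500): 0.02927
T_{2}^{(0)} (trapezoid, 4 panels, h=0.2250): 0.04992
T_{1}^{(1)} = 0.02927 + (0.02927 − (-0.05507))/3 = 0.05738
T_{2}^{(1)} = 0.04992 + (0.04992 − 0.02927)/3 = 0.05680
T_{2}^{(2)} = 0.05680 + (0.05680 − 0.05738)/15 = 0.05676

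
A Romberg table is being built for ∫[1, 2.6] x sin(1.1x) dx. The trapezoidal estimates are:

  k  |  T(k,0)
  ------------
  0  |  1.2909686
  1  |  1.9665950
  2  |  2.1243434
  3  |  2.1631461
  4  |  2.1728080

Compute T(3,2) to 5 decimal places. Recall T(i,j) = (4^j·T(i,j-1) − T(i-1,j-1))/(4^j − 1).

T(2,1) = (4·2.1243434 − 1.9665950) / 3 = 2.1769262
T(3,1) = (4·2.1631461 − 2.1243434) / 3 = 2.1760803
T(3,2) = 2.1760803 + (2.1760803 − 2.1769262)/15 = 2.1760239
(Column j=1 coincides with Simpson's rule on the same nodes.)

2.17602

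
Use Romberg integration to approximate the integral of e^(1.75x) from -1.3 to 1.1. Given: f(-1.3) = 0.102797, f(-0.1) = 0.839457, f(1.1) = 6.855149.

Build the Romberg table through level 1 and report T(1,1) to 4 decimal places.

4.1263

T(0,0) (trapezoid, 1 panel, h=2.4000): 8.349535
T(1,0) (trapezoid, 2 panels, h=1.2000): 5.182116
T(1,1) = 5.182116 + (5.182116 − 8.349535)/3 = 4.126310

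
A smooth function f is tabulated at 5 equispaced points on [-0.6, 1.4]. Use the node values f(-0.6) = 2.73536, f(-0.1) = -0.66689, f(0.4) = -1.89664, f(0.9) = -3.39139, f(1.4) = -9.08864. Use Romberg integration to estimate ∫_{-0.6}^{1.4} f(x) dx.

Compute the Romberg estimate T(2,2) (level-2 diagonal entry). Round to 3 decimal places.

-4.380

T(0,0) (trapezoid, 1 panel, h=2.0000): -6.35328
T(1,0) (trapezoid, 2 panels, h=1.0000): -5.07328
T(2,0) (trapezoid, 4 panels, h=0.5000): -4.56578
T(1,1) = -5.07328 + (-5.07328 − (-6.35328))/3 = -4.64661
T(2,1) = -4.56578 + (-4.56578 − (-5.07328))/3 = -4.39661
T(2,2) = -4.39661 + (-4.39661 − (-4.64661))/15 = -4.37994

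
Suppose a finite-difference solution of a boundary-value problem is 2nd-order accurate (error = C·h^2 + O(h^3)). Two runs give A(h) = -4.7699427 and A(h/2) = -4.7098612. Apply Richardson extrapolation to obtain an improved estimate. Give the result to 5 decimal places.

Extrapolated value = (4·A(h/2) − A(h)) / (4 − 1)
= (4·(-4.7098612) − (-4.7699427)) / 3
= -14.0695021 / 3 = -4.6898340

-4.68983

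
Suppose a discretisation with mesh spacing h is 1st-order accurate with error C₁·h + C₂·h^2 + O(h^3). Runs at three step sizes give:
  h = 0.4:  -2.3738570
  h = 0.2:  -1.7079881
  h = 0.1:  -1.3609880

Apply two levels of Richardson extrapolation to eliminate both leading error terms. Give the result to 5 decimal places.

-1.00461

First eliminate the h term (factor 2^1 = 2):
  B₁ = (2·(-1.7079881) − (-2.3738570))/1 = -1.0421192
  B₂ = (2·(-1.3609880) − (-1.7079881))/1 = -1.0139879
Then eliminate the h^2 term (factor 2^2 = 4):
  (4·(-1.0139879) − (-1.0421192))/3 = -1.0046108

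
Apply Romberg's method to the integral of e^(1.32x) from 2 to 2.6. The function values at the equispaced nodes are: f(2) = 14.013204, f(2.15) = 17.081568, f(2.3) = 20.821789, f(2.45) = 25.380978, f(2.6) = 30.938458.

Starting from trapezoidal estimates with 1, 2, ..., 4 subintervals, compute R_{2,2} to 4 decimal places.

12.8222

R_{0,0} (trapezoid, 1 panel, h=0.6000): 13.485499
R_{1,0} (trapezoid, 2 panels, h=0.3000): 12.989286
R_{2,0} (trapezoid, 4 panels, h=0.1500): 12.864025
R_{1,1} = 12.989286 + (12.989286 − 13.485499)/3 = 12.823882
R_{2,1} = 12.864025 + (12.864025 − 12.989286)/3 = 12.822271
R_{2,2} = 12.822271 + (12.822271 − 12.823882)/15 = 12.822164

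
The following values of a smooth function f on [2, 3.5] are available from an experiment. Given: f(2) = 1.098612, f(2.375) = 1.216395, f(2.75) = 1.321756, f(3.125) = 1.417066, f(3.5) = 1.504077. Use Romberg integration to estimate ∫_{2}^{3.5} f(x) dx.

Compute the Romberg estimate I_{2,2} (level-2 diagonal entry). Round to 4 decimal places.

I_{0,0} (trapezoid, 1 panel, h=1.5000): 1.952017
I_{1,0} (trapezoid, 2 panels, h=0.7500): 1.967325
I_{2,0} (trapezoid, 4 panels, h=0.3750): 1.971211
I_{1,1} = 1.967325 + (1.967325 − 1.952017)/3 = 1.972428
I_{2,1} = 1.971211 + (1.971211 − 1.967325)/3 = 1.972506
I_{2,2} = 1.972506 + (1.972506 − 1.972428)/15 = 1.972511

1.9725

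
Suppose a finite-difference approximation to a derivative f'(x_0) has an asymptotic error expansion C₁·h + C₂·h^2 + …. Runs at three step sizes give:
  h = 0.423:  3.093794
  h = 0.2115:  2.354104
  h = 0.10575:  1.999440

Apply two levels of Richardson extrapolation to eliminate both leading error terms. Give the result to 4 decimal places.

1.6549

First eliminate the h term (factor 2^1 = 2):
  B₁ = (2·2.354104 − 3.093794)/1 = 1.614414
  B₂ = (2·1.999440 − 2.354104)/1 = 1.644776
Then eliminate the h^2 term (factor 2^2 = 4):
  (4·1.644776 − 1.614414)/3 = 1.654897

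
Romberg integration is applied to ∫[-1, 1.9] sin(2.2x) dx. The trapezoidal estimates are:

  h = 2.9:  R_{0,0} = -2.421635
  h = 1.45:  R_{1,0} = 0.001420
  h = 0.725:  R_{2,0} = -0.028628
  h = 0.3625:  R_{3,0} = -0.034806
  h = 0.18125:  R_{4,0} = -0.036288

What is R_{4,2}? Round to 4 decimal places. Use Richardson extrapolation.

R_{3,1} = -0.034806 + (-0.034806 − (-0.028628))/3 = -0.036865
R_{4,1} = -0.036288 + (-0.036288 − (-0.034806))/3 = -0.036782
R_{4,2} = (16·(-0.036782) − (-0.036865)) / 15 = -0.036776

-0.0368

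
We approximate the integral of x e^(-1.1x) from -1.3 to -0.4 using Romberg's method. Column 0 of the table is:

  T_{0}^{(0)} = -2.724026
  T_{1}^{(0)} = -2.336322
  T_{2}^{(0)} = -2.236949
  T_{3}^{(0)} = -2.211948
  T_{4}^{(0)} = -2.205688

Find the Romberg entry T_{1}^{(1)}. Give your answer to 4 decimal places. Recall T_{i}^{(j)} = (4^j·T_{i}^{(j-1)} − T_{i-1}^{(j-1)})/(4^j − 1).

T_{1}^{(1)} = -2.336322 + (-2.336322 − (-2.724026))/3 = -2.207087
(Column j=1 coincides with Simpson's rule on the same nodes.)

-2.2071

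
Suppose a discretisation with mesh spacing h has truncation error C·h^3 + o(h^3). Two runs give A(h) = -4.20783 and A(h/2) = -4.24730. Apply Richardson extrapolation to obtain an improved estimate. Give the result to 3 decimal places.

-4.253

The leading error scales as h^3; refining by a factor of 2 reduces it by 2^3 = 8.
Extrapolated value = (8·A(h/2) − A(h)) / (8 − 1)
= (8·(-4.24730) − (-4.20783)) / 7
= -29.77057 / 7 = -4.25294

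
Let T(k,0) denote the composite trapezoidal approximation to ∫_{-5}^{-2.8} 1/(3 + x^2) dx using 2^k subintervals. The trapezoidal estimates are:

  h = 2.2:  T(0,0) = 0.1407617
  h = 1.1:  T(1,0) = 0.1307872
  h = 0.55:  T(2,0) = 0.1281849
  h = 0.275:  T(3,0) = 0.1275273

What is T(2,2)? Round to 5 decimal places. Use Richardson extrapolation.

0.12731

Richardson extrapolation on the trapezoidal column (denominator 4−1=3):
T(1,1) = (4·0.1307872 − 0.1407617) / 3 = 0.1274624
T(2,1) = (4·0.1281849 − 0.1307872) / 3 = 0.1273175
T(2,2) = 0.1273175 + (0.1273175 − 0.1274624)/15 = 0.1273078
(Column j=1 coincides with Simpson's rule on the same nodes.)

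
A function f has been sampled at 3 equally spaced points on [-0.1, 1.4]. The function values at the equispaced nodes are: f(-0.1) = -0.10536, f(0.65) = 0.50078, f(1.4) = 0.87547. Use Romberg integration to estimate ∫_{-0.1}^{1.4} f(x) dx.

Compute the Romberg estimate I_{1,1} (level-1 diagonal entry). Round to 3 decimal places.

I_{0,0} (trapezoid, 1 panel, h=1.5000): 0.57758
I_{1,0} (trapezoid, 2 panels, h=0.7500): 0.66438
I_{1,1} = 0.66438 + (0.66438 − 0.57758)/3 = 0.69331

0.693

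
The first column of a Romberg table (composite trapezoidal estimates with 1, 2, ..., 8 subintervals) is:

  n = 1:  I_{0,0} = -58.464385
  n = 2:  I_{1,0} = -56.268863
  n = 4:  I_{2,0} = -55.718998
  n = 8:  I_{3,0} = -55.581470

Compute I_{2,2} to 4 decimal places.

Richardson extrapolation on the trapezoidal column (denominator 4−1=3):
I_{1,1} = -56.268863 + (-56.268863 − (-58.464385))/3 = -55.537022
I_{2,1} = (4·(-55.718998) − (-56.268863)) / 3 = -55.535710
I_{2,2} = (16·(-55.535710) − (-55.537022)) / 15 = -55.535623
(Column j=1 coincides with Simpson's rule on the same nodes.)

-55.5356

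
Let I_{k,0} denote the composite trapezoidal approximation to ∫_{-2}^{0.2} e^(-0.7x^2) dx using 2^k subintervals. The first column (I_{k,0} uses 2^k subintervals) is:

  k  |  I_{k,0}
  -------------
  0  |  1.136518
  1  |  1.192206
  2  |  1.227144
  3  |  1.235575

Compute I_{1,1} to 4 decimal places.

1.2108

I_{1,1} = 1.192206 + (1.192206 − 1.136518)/3 = 1.210769
(Column j=1 coincides with Simpson's rule on the same nodes.)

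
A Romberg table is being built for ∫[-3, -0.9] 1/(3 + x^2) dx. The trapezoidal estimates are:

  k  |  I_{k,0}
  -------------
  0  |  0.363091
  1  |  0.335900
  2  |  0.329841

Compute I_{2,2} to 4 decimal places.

0.3279

I_{1,1} = (4·0.335900 − 0.363091) / 3 = 0.326836
I_{2,1} = (4·0.329841 − 0.335900) / 3 = 0.327821
I_{2,2} = (16·0.327821 − 0.326836) / 15 = 0.327887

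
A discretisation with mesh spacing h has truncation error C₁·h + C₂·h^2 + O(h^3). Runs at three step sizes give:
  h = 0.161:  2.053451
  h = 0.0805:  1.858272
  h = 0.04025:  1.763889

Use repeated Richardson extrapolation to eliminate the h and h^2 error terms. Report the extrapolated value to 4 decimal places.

1.6716

First eliminate the h term (factor 2^1 = 2):
  B₁ = (2·1.858272 − 2.053451)/1 = 1.663093
  B₂ = (2·1.763889 − 1.858272)/1 = 1.669506
Then eliminate the h^2 term (factor 2^2 = 4):
  (4·1.669506 − 1.663093)/3 = 1.671644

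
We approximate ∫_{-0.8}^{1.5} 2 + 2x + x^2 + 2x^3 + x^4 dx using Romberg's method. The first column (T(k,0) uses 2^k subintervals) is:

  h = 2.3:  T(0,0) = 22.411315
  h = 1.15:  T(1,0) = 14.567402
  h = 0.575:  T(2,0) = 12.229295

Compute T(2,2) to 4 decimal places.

11.4164

T(1,1) = 14.567402 + (14.567402 − 22.411315)/3 = 11.952764
T(2,1) = (4·12.229295 − 14.567402) / 3 = 11.449926
T(2,2) = (16·11.449926 − 11.952764) / 15 = 11.416403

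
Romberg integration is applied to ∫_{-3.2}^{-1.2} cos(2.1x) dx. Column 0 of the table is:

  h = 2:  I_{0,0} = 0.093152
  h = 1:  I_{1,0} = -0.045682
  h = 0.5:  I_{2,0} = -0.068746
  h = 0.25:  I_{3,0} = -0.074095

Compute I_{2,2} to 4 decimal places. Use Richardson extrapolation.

Richardson extrapolation on the trapezoidal column (denominator 4−1=3):
I_{1,1} = (4·(-0.045682) − 0.093152) / 3 = -0.091960
I_{2,1} = -0.068746 + (-0.068746 − (-0.045682))/3 = -0.076434
I_{2,2} = -0.076434 + (-0.076434 − (-0.091960))/15 = -0.075399

-0.0754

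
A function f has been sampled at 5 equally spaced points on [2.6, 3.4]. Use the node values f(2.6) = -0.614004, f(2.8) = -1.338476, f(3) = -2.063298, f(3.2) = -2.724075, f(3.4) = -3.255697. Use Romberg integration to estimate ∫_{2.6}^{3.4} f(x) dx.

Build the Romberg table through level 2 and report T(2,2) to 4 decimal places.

-1.6164

T(0,0) (trapezoid, 1 panel, h=0.8000): -1.547880
T(1,0) (trapezoid, 2 panels, h=0.4000): -1.599259
T(2,0) (trapezoid, 4 panels, h=0.2000): -1.612140
T(1,1) = -1.599259 + (-1.599259 − (-1.547880))/3 = -1.616385
T(2,1) = -1.612140 + (-1.612140 − (-1.599259))/3 = -1.616434
T(2,2) = -1.616434 + (-1.616434 − (-1.616385))/15 = -1.616437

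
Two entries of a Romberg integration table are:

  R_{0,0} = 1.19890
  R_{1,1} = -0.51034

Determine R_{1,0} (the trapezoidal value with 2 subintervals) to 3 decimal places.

From R_{1,1} = (4·R_{1,0} − R_{0,0})/3, solve for R_{1,0}:
4·R_{1,0} = 3·(-0.51034) + 1.19890 = -0.33212
R_{1,0} = -0.08303

-0.083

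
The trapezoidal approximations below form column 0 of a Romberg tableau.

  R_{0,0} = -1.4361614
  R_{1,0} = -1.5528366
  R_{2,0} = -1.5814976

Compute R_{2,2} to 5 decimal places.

-1.59101

Richardson extrapolation on the trapezoidal column (denominator 4−1=3):
R_{1,1} = -1.5528366 + (-1.5528366 − (-1.4361614))/3 = -1.5917283
R_{2,1} = -1.5814976 + (-1.5814976 − (-1.5528366))/3 = -1.5910513
R_{2,2} = (16·(-1.5910513) − (-1.5917283)) / 15 = -1.5910062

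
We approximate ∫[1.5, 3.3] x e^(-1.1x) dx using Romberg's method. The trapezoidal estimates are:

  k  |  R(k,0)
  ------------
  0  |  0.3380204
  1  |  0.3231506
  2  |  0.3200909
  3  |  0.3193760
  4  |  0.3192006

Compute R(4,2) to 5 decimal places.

Richardson extrapolation on the trapezoidal column (denominator 4−1=3):
R(3,1) = (4·0.3193760 − 0.3200909) / 3 = 0.3191377
R(4,1) = (4·0.3192006 − 0.3193760) / 3 = 0.3191421
R(4,2) = 0.3191421 + (0.3191421 − 0.3191377)/15 = 0.3191424
(Column j=1 coincides with Simpson's rule on the same nodes.)

0.31914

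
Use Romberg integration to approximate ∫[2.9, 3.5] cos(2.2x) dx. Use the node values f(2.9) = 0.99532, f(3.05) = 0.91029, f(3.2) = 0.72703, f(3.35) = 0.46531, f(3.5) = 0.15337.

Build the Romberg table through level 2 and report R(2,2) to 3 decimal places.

R(0,0) (trapezoid, 1 panel, h=0.6000): 0.34461
R(1,0) (trapezoid, 2 panels, h=0.3000): 0.39041
R(2,0) (trapezoid, 4 panels, h=0.1500): 0.40155
R(1,1) = 0.39041 + (0.39041 − 0.34461)/3 = 0.40568
R(2,1) = 0.40155 + (0.40155 − 0.39041)/3 = 0.40526
R(2,2) = 0.40526 + (0.40526 − 0.40568)/15 = 0.40523

0.405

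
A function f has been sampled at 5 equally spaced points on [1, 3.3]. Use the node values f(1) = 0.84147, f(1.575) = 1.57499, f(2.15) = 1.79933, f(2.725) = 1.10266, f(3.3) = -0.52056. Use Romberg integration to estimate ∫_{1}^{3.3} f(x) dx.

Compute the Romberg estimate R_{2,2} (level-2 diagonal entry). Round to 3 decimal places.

R_{0,0} (trapezoid, 1 panel, h=2.3000): 0.36905
R_{1,0} (trapezoid, 2 panels, h=1.1500): 2.25375
R_{2,0} (trapezoid, 4 panels, h=0.5750): 2.66653
R_{1,1} = 2.25375 + (2.25375 − 0.36905)/3 = 2.88198
R_{2,1} = 2.66653 + (2.66653 − 2.25375)/3 = 2.80412
R_{2,2} = 2.80412 + (2.80412 − 2.88198)/15 = 2.79893

2.799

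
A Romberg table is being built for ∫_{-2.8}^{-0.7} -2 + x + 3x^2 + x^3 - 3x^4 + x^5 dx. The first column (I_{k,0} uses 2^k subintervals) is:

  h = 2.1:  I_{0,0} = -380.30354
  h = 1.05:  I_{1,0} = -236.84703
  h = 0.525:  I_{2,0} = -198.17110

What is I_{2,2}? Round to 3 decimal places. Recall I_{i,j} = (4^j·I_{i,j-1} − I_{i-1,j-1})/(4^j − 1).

I_{1,1} = -236.84703 + (-236.84703 − (-380.30354))/3 = -189.02819
I_{2,1} = -198.17110 + (-198.17110 − (-236.84703))/3 = -185.27912
I_{2,2} = -185.27912 + (-185.27912 − (-189.02819))/15 = -185.02918
(Column j=1 coincides with Simpson's rule on the same nodes.)

-185.029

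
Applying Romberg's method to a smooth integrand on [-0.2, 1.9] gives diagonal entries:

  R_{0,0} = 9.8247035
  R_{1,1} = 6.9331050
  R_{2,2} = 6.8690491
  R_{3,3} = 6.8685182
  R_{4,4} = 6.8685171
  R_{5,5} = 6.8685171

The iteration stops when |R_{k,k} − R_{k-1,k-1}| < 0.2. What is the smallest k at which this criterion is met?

k = 2

|R_{1,1} − R_{0,0}| = 2.8915985 ≥ 0.2
|R_{2,2} − R_{1,1}| = 0.0640559 < 0.2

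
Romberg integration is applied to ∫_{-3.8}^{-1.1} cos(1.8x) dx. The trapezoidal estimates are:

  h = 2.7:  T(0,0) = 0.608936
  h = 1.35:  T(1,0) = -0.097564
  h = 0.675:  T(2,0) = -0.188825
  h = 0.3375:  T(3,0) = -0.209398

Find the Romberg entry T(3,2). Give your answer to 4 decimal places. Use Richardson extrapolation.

-0.2161

Richardson extrapolation on the trapezoidal column (denominator 4−1=3):
T(2,1) = (4·(-0.188825) − (-0.097564)) / 3 = -0.219245
T(3,1) = -0.209398 + (-0.209398 − (-0.188825))/3 = -0.216256
T(3,2) = -0.216256 + (-0.216256 − (-0.219245))/15 = -0.216057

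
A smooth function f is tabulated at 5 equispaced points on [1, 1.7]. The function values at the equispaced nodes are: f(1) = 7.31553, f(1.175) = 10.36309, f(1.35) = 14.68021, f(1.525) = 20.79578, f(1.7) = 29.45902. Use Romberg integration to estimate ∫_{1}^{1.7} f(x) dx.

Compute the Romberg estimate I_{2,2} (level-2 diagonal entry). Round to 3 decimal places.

11.127

I_{0,0} (trapezoid, 1 panel, h=0.7000): 12.87109
I_{1,0} (trapezoid, 2 panels, h=0.3500): 11.57362
I_{2,0} (trapezoid, 4 panels, h=0.1750): 11.23961
I_{1,1} = 11.57362 + (11.57362 − 12.87109)/3 = 11.14113
I_{2,1} = 11.23961 + (11.23961 − 11.57362)/3 = 11.12827
I_{2,2} = 11.12827 + (11.12827 − 11.14113)/15 = 11.12741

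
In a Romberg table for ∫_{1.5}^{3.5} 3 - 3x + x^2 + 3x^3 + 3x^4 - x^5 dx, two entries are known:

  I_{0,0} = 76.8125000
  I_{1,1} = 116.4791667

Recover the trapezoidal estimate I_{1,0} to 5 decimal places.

From I_{1,1} = (4·I_{1,0} − I_{0,0})/3, solve for I_{1,0}:
4·I_{1,0} = 3·116.4791667 + 76.8125000 = 426.2500001
I_{1,0} = 106.5625000

106.56250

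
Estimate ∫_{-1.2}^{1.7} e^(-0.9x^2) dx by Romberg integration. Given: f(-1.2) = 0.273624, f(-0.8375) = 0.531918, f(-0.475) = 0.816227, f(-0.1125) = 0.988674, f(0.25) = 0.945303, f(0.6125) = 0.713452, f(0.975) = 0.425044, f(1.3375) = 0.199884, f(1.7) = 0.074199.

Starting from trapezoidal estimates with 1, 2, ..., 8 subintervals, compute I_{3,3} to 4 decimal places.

1.7476

I_{0,0} (trapezoid, 1 panel, h=2.9000): 0.504343
I_{1,0} (trapezoid, 2 panels, h=1.4500): 1.622861
I_{2,0} (trapezoid, 4 panels, h=0.7250): 1.711352
I_{3,0} (trapezoid, 8 panels, h=0.3625): 1.737975
I_{1,1} = 1.622861 + (1.622861 − 0.504343)/3 = 1.995700
I_{2,1} = 1.711352 + (1.711352 − 1.622861)/3 = 1.740849
I_{3,1} = 1.737975 + (1.737975 − 1.711352)/3 = 1.746849
I_{2,2} = 1.740849 + (1.740849 − 1.995700)/15 = 1.723859
I_{3,2} = 1.746849 + (1.746849 − 1.740849)/15 = 1.747249
I_{3,3} = 1.747249 + (1.747249 − 1.723859)/63 = 1.747620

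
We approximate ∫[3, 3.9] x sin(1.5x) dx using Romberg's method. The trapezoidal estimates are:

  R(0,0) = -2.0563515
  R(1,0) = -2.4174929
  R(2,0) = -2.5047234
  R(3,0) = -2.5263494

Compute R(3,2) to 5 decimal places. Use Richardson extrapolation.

-2.53354

R(2,1) = (4·(-2.5047234) − (-2.4174929)) / 3 = -2.5338002
R(3,1) = -2.5263494 + (-2.5263494 − (-2.5047234))/3 = -2.5335581
R(3,2) = (16·(-2.5335581) − (-2.5338002)) / 15 = -2.5335420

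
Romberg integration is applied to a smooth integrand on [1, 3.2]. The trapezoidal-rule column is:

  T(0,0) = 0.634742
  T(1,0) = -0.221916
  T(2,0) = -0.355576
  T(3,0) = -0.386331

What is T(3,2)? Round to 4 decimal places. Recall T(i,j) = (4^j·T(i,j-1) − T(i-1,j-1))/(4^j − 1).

Richardson extrapolation on the trapezoidal column (denominator 4−1=3):
T(2,1) = (4·(-0.355576) − (-0.221916)) / 3 = -0.400129
T(3,1) = -0.386331 + (-0.386331 − (-0.355576))/3 = -0.396583
T(3,2) = -0.396583 + (-0.396583 − (-0.400129))/15 = -0.396347

-0.3963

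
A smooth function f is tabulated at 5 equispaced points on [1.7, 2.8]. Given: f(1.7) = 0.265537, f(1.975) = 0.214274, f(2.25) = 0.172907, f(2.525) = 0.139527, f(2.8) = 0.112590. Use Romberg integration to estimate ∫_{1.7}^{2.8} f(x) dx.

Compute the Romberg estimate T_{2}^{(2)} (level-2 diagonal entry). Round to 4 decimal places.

T_{0}^{(0)} (trapezoid, 1 panel, h=1.1000): 0.207970
T_{1}^{(0)} (trapezoid, 2 panels, h=0.5500): 0.199084
T_{2}^{(0)} (trapezoid, 4 panels, h=0.2750): 0.196837
T_{1}^{(1)} = 0.199084 + (0.199084 − 0.207970)/3 = 0.196122
T_{2}^{(1)} = 0.196837 + (0.196837 − 0.199084)/3 = 0.196088
T_{2}^{(2)} = 0.196088 + (0.196088 − 0.196122)/15 = 0.196086

0.1961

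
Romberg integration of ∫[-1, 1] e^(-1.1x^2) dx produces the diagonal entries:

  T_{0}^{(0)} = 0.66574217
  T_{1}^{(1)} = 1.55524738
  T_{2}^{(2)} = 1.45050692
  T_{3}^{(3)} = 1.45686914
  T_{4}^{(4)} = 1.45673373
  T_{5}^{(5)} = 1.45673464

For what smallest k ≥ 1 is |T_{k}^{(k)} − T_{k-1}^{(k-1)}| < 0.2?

|T_{1}^{(1)} − T_{0}^{(0)}| = 0.88950521 ≥ 0.2
|T_{2}^{(2)} − T_{1}^{(1)}| = 0.10474046 < 0.2

k = 2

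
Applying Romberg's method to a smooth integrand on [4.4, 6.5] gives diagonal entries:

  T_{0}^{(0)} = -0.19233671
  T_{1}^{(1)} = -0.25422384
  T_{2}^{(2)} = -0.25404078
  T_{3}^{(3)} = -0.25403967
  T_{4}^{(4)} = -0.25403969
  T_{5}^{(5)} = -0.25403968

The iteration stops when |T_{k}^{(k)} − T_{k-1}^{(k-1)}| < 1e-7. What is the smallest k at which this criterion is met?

k = 4

|T_{1}^{(1)} − T_{0}^{(0)}| = 0.06188713 ≥ 1e-7
|T_{2}^{(2)} − T_{1}^{(1)}| = 0.00018306 ≥ 1e-7
|T_{3}^{(3)} − T_{2}^{(2)}| = 0.00000111 ≥ 1e-7
|T_{4}^{(4)} − T_{3}^{(3)}| = 0.00000002 < 1e-7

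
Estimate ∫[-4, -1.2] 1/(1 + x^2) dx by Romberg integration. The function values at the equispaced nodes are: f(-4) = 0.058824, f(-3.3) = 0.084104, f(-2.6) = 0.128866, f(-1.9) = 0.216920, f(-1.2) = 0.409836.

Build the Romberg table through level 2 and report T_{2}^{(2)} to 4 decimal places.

T_{0}^{(0)} (trapezoid, 1 panel, h=2.8000): 0.656124
T_{1}^{(0)} (trapezoid, 2 panels, h=1.4000): 0.508474
T_{2}^{(0)} (trapezoid, 4 panels, h=0.7000): 0.464954
T_{1}^{(1)} = 0.508474 + (0.508474 − 0.656124)/3 = 0.459257
T_{2}^{(1)} = 0.464954 + (0.464954 − 0.508474)/3 = 0.450447
T_{2}^{(2)} = 0.450447 + (0.450447 − 0.459257)/15 = 0.449860

0.4499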